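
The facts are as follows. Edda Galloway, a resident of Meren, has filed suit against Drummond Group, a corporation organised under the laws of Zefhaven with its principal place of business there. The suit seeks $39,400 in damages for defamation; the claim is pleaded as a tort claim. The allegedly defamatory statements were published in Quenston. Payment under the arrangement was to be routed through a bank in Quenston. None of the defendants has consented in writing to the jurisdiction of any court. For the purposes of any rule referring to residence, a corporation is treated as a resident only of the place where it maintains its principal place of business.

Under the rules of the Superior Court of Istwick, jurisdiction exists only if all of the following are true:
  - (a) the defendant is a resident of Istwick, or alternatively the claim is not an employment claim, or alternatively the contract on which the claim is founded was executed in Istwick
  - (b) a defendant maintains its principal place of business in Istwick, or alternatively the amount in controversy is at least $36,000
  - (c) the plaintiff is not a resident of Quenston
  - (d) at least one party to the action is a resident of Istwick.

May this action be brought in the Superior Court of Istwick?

The Superior Court of Istwick:
  (a) The claim is a tort claim, not an employment claim — that alternative is enough. Met.
  (b) The amount in controversy is 39,400 dollars, which meets the $36,000 floor — that alternative is enough. Condition met.
  (c) The plaintiff resides in Meren, which is not Quenston. Satisfied.
  (d) No party resides in Istwick. Not met.
  → The court lacks jurisdiction.

No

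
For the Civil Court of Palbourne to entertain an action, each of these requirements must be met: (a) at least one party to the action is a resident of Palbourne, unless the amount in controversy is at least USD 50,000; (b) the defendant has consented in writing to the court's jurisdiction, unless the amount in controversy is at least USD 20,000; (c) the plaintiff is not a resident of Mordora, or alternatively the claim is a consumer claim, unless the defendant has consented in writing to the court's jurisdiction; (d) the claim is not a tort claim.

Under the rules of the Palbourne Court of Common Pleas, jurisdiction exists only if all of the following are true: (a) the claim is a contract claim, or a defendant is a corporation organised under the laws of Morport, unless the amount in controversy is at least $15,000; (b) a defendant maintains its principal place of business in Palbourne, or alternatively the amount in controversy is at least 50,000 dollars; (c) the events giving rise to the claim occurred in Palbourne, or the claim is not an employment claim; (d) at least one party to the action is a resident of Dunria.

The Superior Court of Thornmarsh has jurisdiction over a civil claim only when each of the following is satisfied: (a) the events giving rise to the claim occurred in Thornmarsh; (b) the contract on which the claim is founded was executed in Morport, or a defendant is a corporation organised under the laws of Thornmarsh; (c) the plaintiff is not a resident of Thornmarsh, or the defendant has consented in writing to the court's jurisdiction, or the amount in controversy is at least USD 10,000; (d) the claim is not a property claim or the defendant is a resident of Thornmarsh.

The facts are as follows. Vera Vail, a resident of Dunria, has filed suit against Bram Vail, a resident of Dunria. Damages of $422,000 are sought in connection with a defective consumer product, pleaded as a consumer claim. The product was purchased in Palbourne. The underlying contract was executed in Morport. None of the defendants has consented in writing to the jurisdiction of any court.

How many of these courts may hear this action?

2

The Civil Court of Palbourne:
  (a) No party resides in Palbourne. The proviso rescues it, though: the amount in controversy is $422,000, which meets the $50,000 floor. Condition met.
  (b) No such written consent has been filed. But the amount in controversy is USD 422,000, which meets the $20,000 floor, and the 'unless' clause therefore excuses the requirement. Condition met.
  (c) The plaintiff resides in Dunria, which is not Mordora, so one alternative holds. Met.
  (d) The claim is a consumer claim, not a tort claim. Satisfied.
  → Jurisdiction lies.
The Palbourne Court of Common Pleas:
  (a) The claim is a consumer claim, not a contract claim; no defendant is a corporation — no alternative holds. However, the amount in controversy is USD 422,000, which meets the $15,000 floor, so the 'unless' proviso supplies this condition. Condition met.
  (b) The amount in controversy is 422,000 dollars, which meets the $50,000 floor, which satisfies one of the alternatives. Met.
  (c) The operative events occurred in Palbourne, which satisfies one of the alternatives. Satisfied.
  (d) Vera Vail resides in Dunria. Met.
  → The court has jurisdiction.
The Superior Court of Thornmarsh:
  (a) The operative events occurred in Palbourne, not Thornmarsh. Fails.
  (b) The contract was executed in Morport — that alternative is enough. Condition met.
  (c) The plaintiff resides in Dunria, which is not Thornmarsh, so this disjunct is met. Satisfied.
  (d) The claim is a consumer claim, not a property claim, so this disjunct is met. Satisfied.
  → At least one condition fails; no jurisdiction.
Courts with jurisdiction: the Civil Court of Palbourne, the Palbourne Court of Common Pleas — 2 in total.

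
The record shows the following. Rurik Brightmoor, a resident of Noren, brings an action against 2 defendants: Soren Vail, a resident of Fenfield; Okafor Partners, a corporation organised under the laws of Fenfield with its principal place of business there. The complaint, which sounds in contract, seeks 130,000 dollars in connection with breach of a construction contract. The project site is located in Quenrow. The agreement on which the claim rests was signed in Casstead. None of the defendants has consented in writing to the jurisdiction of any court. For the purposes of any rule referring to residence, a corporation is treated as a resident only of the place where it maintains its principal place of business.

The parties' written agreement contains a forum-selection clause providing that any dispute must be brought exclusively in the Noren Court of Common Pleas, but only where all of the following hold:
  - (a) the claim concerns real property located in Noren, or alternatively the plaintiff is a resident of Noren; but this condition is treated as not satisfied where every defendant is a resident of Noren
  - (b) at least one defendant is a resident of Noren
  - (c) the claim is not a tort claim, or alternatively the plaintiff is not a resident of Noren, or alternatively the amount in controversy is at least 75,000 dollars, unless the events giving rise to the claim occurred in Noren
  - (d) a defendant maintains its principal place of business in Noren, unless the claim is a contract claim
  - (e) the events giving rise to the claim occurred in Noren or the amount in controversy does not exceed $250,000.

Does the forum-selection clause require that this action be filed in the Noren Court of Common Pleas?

No

The Noren Court of Common Pleas:
  (a) The plaintiff resides in Noren, so one alternative holds. And the carve-out is inapplicable — the defendants reside as follows — Soren Vail in Fenfield, Okafor Partners in Fenfield — not all in Noren. Met.
  (b) No defendant resides in Noren (they reside in Fenfield, Fenfield). Fails.
  (c) The claim is a contract claim, not a tort claim, which satisfies one of the alternatives. Met.
  (d) The corporate defendant(s) have their principal place of business in Fenfield, not Noren. However, the claim is a contract claim, so the 'unless' proviso supplies this condition. Met.
  (e) The amount in controversy is $130,000, within the USD 250,000 ceiling — that alternative is enough. Met.
  → Forum clause is not triggered.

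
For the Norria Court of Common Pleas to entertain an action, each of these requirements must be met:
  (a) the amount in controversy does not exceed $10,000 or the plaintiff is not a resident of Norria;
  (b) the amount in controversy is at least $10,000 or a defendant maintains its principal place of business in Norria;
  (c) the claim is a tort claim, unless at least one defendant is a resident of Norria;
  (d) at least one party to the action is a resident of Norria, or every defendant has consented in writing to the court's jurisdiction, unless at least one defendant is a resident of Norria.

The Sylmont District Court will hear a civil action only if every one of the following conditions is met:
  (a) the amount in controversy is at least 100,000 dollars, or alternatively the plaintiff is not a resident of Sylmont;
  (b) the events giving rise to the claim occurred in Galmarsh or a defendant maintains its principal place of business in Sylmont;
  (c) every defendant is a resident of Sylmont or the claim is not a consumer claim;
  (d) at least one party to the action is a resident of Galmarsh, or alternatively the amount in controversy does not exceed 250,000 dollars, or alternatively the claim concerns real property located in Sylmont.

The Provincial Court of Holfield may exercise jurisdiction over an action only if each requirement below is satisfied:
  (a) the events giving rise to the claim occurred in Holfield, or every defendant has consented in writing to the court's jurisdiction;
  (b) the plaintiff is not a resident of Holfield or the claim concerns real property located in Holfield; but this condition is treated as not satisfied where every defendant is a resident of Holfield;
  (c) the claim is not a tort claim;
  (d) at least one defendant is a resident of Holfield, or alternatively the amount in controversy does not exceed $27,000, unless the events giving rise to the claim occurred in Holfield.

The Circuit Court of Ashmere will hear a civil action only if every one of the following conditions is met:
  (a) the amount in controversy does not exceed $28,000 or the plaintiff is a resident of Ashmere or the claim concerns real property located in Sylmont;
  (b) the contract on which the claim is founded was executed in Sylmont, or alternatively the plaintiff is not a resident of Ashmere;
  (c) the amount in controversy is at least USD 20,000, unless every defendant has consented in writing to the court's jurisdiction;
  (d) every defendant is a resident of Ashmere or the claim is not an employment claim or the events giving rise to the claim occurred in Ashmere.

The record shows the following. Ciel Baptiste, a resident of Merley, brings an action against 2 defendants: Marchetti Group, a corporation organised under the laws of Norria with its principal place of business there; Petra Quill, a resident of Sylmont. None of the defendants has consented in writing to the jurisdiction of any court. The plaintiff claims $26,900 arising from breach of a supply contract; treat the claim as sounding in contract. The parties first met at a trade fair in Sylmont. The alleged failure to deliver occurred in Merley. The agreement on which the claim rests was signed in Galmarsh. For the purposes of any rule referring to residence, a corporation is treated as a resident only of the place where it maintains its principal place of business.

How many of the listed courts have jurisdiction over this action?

2

The Norria Court of Common Pleas:
  (a) The plaintiff resides in Merley, which is not Norria — that alternative is enough. Condition met.
  (b) The amount in controversy is $26,900, which meets the USD 10,000 floor, so this disjunct is met. Satisfied.
  (c) The claim is a contract claim, not a tort claim. However, Marchetti Group resides in Norria, so the 'unless' proviso supplies this condition. Condition met.
  (d) Marchetti Group resides in Norria — that alternative is enough. Met.
  → Jurisdiction lies.
The Sylmont District Court:
  (a) The plaintiff resides in Merley, which is not Sylmont, so this disjunct is met. Condition met.
  (b) The operative events occurred in Merley, not Galmarsh; the corporate defendant(s) have their principal place of business in Norria, not Sylmont — every alternative fails. Not met.
  (c) The claim is a contract claim, not a consumer claim, which satisfies one of the alternatives. Condition met.
  (d) The amount in controversy is USD 26,900, within the $250,000 ceiling, so this disjunct is met. Condition met.
  → The court lacks jurisdiction.
The Provincial Court of Holfield:
  (a) The operative events occurred in Merley, not Holfield; no such written consent has been filed — none of the alternatives is met. Not met.
  (b) The plaintiff resides in Merley, which is not Holfield, so this disjunct is met. The exception is not triggered, since the defendants reside as follows — Marchetti Group in Norria, Petra Quill in Sylmont — not all in Holfield. Satisfied.
  (c) The claim is a contract claim, not a tort claim. Condition met.
  (d) The amount in controversy is 26,900 dollars, within the 27,000 dollars ceiling — that alternative is enough. Satisfied.
  → No jurisdiction.
The Circuit Court of Ashmere:
  (a) The amount in controversy is 26,900 dollars, within the USD 28,000 ceiling, so this disjunct is met. Met.
  (b) The plaintiff resides in Merley, which is not Ashmere — that alternative is enough. Condition met.
  (c) The amount in controversy is 26,900 dollars, which meets the USD 20,000 floor. Condition met.
  (d) The claim is a contract claim, not an employment claim, so this disjunct is met. Satisfied.
  → Jurisdiction lies.
Courts with jurisdiction: the Norria Court of Common Pleas, the Circuit Court of Ashmere — 2 in total.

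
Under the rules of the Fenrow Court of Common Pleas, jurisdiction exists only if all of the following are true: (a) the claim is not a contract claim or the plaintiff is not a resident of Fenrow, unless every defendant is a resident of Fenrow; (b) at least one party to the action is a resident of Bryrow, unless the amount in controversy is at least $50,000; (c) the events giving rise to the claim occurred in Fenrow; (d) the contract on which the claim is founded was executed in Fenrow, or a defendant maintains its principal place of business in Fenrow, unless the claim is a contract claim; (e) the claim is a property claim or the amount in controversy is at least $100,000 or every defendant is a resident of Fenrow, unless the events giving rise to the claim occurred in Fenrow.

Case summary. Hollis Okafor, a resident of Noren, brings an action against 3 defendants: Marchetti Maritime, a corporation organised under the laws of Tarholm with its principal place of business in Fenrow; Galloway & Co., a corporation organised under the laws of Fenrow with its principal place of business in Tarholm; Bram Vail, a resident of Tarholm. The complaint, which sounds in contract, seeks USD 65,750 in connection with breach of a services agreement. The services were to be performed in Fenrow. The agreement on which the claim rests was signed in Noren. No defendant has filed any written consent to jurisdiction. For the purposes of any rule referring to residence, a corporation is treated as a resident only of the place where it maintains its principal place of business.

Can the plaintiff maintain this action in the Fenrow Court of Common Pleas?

The Fenrow Court of Common Pleas:
  (a) The plaintiff resides in Noren, which is not Fenrow, so one alternative holds. Condition met.
  (b) No party resides in Bryrow. But the amount in controversy is USD 65,750, which meets the USD 50,000 floor, and the 'unless' clause therefore excuses the requirement. Met.
  (c) The operative events occurred in Fenrow. Met.
  (d) Marchetti Maritime has its principal place of business in Fenrow — that alternative is enough. Satisfied.
  (e) The claim is a contract claim, not a property claim; the amount in controversy is 65,750 dollars, below the $100,000 floor; the defendants reside as follows — Marchetti Maritime in Fenrow, Galloway & Co. in Tarholm, Bram Vail in Tarholm — not all in Fenrow — none of the alternatives is met. The proviso rescues it, though: the operative events occurred in Fenrow. Condition met.
  → Every requirement is satisfied — jurisdiction.

Yes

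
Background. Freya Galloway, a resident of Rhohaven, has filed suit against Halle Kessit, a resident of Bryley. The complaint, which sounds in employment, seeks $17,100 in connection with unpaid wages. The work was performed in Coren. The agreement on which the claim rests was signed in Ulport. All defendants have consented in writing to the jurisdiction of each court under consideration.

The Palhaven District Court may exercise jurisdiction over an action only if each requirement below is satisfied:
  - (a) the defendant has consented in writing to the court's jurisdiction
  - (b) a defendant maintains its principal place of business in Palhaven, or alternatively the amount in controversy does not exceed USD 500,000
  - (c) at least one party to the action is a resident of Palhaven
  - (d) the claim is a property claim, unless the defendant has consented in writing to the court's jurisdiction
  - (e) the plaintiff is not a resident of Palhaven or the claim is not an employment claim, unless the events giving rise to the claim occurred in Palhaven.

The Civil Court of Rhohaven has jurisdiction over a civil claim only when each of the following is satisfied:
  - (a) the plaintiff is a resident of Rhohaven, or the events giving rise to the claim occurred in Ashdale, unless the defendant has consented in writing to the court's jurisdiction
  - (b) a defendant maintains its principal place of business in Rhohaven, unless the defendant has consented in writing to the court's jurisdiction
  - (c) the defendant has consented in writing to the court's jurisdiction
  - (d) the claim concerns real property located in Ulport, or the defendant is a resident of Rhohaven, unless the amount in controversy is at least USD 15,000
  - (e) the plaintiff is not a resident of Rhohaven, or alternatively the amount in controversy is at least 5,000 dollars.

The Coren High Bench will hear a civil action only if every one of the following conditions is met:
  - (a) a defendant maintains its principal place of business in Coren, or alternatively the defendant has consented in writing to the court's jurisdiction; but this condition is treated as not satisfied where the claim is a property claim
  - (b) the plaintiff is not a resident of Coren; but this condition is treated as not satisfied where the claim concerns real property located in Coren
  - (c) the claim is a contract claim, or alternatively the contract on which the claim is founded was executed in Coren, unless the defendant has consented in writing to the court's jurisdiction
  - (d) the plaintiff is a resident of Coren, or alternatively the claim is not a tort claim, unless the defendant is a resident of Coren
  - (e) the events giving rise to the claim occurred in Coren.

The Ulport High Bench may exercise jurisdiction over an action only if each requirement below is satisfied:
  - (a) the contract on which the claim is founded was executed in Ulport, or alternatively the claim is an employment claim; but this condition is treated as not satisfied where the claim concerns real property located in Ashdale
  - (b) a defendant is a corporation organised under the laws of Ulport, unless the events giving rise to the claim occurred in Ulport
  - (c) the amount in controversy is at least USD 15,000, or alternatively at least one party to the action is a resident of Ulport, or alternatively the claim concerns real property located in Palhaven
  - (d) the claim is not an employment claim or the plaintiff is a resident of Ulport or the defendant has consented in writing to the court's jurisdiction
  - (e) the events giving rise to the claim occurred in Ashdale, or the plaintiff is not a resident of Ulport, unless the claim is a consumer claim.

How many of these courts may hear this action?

2

The Palhaven District Court:
  (a) Every defendant has filed written consent. Satisfied.
  (b) The amount in controversy is USD 17,100, within the USD 500,000 ceiling, so this disjunct is met. Condition met.
  (c) No party resides in Palhaven. Fails.
  (d) The claim is an employment claim, not a property claim. But every defendant has filed written consent, and the 'unless' clause therefore excuses the requirement. Met.
  (e) The plaintiff resides in Rhohaven, which is not Palhaven, which satisfies one of the alternatives. Satisfied.
  → No jurisdiction.
The Civil Court of Rhohaven:
  (a) The plaintiff resides in Rhohaven, so one alternative holds. Condition met.
  (b) No defendant is a corporation. However, every defendant has filed written consent, so the 'unless' proviso supplies this condition. Condition met.
  (c) Every defendant has filed written consent. Condition met.
  (d) The claim does not concern real property; the defendant resides in Bryley, not Rhohaven — none of the alternatives is met. However, the amount in controversy is 17,100 dollars, which meets the 15,000 dollars floor, so the 'unless' proviso supplies this condition. Met.
  (e) The amount in controversy is 17,100 dollars, which meets the $5,000 floor — that alternative is enough. Satisfied.
  → Jurisdiction lies.
The Coren High Bench:
  (a) Every defendant has filed written consent, so this disjunct is met. The carve-out does not apply: the claim is an employment claim, not a property claim. Satisfied.
  (b) The plaintiff resides in Rhohaven, which is not Coren. The exception is not triggered, since the claim does not concern real property. Met.
  (c) The claim is an employment claim, not a contract claim; the contract was executed in Ulport, not Coren — no alternative holds. But every defendant has filed written consent, and the 'unless' clause therefore excuses the requirement. Satisfied.
  (d) The claim is an employment claim, not a tort claim, which satisfies one of the alternatives. Met.
  (e) The operative events occurred in Coren. Satisfied.
  → All conditions met; jurisdiction exists.
The Ulport High Bench:
  (a) The contract was executed in Ulport, which satisfies one of the alternatives. The carve-out does not apply: the claim does not concern real property. Condition met.
  (b) No defendant is a corporation. Nor does the 'unless' clause help: the operative events occurred in Coren, not Ulport. Fails.
  (c) The amount in controversy is USD 17,100, which meets the 15,000 dollars floor — that alternative is enough. Met.
  (d) Every defendant has filed written consent, so one alternative holds. Met.
  (e) The plaintiff resides in Rhohaven, which is not Ulport, so one alternative holds. Condition met.
  → Not every requirement is met — no jurisdiction.
Courts with jurisdiction: the Civil Court of Rhohaven, the Coren High Bench — 2 in total.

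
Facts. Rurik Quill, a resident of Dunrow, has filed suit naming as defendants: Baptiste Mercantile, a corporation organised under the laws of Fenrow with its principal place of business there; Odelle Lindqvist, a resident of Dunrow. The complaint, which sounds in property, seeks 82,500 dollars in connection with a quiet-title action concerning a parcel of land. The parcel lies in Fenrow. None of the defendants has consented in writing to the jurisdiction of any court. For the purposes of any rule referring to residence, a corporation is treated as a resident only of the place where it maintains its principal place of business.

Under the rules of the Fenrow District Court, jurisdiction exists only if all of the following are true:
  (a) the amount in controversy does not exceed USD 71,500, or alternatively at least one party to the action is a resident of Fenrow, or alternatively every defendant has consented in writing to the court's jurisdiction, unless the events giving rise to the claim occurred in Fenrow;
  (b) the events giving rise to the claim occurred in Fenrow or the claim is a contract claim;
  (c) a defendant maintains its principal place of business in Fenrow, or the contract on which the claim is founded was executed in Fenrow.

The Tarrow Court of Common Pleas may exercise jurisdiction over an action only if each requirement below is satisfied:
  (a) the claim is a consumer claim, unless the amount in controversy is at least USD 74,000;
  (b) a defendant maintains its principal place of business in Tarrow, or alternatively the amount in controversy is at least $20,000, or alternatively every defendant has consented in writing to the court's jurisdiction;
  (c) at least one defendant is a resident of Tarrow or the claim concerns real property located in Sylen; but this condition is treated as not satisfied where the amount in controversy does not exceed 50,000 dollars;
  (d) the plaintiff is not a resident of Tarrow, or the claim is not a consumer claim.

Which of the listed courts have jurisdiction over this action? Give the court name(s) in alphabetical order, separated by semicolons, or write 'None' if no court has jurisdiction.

the Fenrow District Court

The Fenrow District Court:
  (a) Baptiste Mercantile resides in Fenrow — that alternative is enough. Condition met.
  (b) The operative events occurred in Fenrow, which satisfies one of the alternatives. Satisfied.
  (c) Baptiste Mercantile has its principal place of business in Fenrow, so this disjunct is met. Condition met.
  → The court has jurisdiction.
The Tarrow Court of Common Pleas:
  (a) The claim is a property claim, not a consumer claim. The proviso rescues it, though: the amount in controversy is USD 82,500, which meets the 74,000 dollars floor. Met.
  (b) The amount in controversy is USD 82,500, which meets the USD 20,000 floor, which satisfies one of the alternatives. Condition met.
  (c) No defendant resides in Tarrow (they reside in Fenrow, Dunrow); the property lies in Fenrow, not Sylen — every alternative fails. Condition not met.
  (d) The plaintiff resides in Dunrow, which is not Tarrow, which satisfies one of the alternatives. Condition met.
  → At least one condition fails; no jurisdiction.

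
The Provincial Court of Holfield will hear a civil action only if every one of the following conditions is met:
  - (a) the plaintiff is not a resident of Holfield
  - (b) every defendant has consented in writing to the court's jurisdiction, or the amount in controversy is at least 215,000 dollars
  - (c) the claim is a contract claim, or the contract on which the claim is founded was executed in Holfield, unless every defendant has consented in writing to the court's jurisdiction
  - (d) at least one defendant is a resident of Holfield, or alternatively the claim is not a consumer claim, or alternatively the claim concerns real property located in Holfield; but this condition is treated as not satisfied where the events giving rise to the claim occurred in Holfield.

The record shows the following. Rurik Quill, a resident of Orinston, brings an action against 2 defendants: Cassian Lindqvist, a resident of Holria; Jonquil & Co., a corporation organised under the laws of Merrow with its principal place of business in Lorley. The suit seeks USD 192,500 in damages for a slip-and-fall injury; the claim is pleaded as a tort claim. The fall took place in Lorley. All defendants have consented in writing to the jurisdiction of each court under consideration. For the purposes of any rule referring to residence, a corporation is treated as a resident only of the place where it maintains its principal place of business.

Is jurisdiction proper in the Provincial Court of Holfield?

The Provincial Court of Holfield:
  (a) The plaintiff resides in Orinston, which is not Holfield. Met.
  (b) Every defendant has filed written consent, so this disjunct is met. Met.
  (c) The claim is a tort claim, not a contract claim; no contract (and hence no place of execution) is alleged — no alternative holds. However, every defendant has filed written consent, so the 'unless' proviso supplies this condition. Met.
  (d) The claim is a tort claim, not a consumer claim, so this disjunct is met. The exception is not triggered, since the operative events occurred in Lorley, not Holfield. Satisfied.
  → Jurisdiction lies.

Yes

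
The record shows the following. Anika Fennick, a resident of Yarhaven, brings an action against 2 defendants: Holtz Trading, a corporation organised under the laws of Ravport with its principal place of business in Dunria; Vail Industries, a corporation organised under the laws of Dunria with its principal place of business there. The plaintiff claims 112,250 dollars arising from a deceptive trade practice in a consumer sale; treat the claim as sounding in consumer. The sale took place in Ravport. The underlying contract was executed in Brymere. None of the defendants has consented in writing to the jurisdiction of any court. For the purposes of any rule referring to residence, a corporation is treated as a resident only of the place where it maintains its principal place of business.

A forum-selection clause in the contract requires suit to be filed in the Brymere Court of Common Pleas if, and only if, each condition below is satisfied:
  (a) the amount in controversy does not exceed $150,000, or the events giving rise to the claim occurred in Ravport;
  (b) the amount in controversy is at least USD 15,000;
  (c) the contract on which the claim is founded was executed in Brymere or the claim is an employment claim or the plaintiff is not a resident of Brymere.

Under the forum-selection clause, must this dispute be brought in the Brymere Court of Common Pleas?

Yes

The Brymere Court of Common Pleas:
  (a) The amount in controversy is $112,250, within the USD 150,000 ceiling, which satisfies one of the alternatives. Met.
  (b) The amount in controversy is $112,250, which meets the $15,000 floor. Met.
  (c) The contract was executed in Brymere — that alternative is enough. Condition met.
  → The clause applies.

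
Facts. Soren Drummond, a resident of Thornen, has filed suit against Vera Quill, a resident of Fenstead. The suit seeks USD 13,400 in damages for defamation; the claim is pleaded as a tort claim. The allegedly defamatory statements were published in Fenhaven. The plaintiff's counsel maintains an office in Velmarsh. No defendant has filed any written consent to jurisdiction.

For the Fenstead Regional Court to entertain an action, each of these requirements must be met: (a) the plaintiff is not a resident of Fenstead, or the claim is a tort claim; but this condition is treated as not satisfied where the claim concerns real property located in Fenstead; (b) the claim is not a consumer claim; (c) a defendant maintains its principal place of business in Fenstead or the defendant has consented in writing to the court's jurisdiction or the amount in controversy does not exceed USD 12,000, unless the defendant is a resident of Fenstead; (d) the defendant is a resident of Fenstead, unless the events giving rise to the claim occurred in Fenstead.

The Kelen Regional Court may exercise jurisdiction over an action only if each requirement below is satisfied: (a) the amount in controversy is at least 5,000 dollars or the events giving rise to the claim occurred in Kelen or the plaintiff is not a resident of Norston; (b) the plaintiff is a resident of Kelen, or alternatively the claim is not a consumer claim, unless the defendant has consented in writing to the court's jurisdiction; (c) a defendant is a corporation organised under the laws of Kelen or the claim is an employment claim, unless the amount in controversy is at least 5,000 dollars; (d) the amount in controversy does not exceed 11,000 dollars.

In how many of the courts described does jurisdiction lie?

The Fenstead Regional Court:
  (a) The plaintiff resides in Thornen, which is not Fenstead — that alternative is enough. And the carve-out is inapplicable — the claim does not concern real property. Met.
  (b) The claim is a tort claim, not a consumer claim. Met.
  (c) No defendant is a corporation; no such written consent has been filed; the amount in controversy is USD 13,400, above the 12,000 dollars ceiling — no alternative holds. However, the defendant resides in Fenstead, so the 'unless' proviso supplies this condition. Satisfied.
  (d) The defendant resides in Fenstead. Met.
  → All conditions met; jurisdiction exists.
The Kelen Regional Court:
  (a) The amount in controversy is $13,400, which meets the 5,000 dollars floor, so this disjunct is met. Satisfied.
  (b) The claim is a tort claim, not a consumer claim, so one alternative holds. Condition met.
  (c) No defendant is a corporation; the claim is a tort claim, not an employment claim — no alternative holds. But the amount in controversy is $13,400, which meets the USD 5,000 floor, and the 'unless' clause therefore excuses the requirement. Condition met.
  (d) The amount in controversy is $13,400, above the 11,000 dollars ceiling. Not satisfied.
  → No jurisdiction.
Courts with jurisdiction: the Fenstead Regional Court — 1 in total.

1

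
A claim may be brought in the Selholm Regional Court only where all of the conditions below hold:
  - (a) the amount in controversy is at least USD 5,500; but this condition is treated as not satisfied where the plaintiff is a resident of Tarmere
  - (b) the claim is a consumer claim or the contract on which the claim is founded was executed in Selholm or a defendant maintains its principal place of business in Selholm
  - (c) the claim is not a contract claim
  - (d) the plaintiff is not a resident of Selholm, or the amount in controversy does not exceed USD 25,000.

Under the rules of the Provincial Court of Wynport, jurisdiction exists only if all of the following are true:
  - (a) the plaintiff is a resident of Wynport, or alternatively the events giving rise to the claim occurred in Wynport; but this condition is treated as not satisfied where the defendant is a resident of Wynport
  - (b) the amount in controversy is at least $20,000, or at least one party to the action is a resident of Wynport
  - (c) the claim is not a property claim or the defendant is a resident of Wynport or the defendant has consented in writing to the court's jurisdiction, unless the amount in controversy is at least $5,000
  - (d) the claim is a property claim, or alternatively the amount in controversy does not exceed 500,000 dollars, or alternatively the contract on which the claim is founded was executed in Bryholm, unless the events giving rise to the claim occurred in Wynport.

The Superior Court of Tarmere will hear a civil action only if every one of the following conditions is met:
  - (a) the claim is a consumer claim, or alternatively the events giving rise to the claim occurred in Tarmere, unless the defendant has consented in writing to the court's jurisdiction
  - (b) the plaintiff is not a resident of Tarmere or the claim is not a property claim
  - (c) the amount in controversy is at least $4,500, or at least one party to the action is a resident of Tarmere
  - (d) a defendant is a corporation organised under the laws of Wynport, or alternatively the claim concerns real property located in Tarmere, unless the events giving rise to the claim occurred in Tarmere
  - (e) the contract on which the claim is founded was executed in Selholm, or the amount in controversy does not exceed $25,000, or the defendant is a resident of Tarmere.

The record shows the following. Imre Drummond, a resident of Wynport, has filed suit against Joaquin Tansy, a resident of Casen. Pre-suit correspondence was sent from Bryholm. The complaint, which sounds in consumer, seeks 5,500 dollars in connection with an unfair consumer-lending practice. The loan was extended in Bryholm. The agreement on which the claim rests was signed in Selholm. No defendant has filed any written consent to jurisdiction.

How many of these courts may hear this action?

The Selholm Regional Court:
  (a) The amount in controversy is USD 5,500, which meets the USD 5,500 floor. The carve-out does not apply: the plaintiff resides in Wynport, not Tarmere. Condition met.
  (b) The claim is a consumer claim, so one alternative holds. Satisfied.
  (c) The claim is a consumer claim, not a contract claim. Met.
  (d) The plaintiff resides in Wynport, which is not Selholm, so this disjunct is met. Satisfied.
  → Every requirement is satisfied — jurisdiction.
The Provincial Court of Wynport:
  (a) The plaintiff resides in Wynport, which satisfies one of the alternatives. And the carve-out is inapplicable — the defendant resides in Casen, not Wynport. Satisfied.
  (b) Imre Drummond resides in Wynport, so one alternative holds. Condition met.
  (c) The claim is a consumer claim, not a property claim, so one alternative holds. Met.
  (d) The amount in controversy is USD 5,500, within the $500,000 ceiling, so this disjunct is met. Satisfied.
  → All conditions met; jurisdiction exists.
The Superior Court of Tarmere:
  (a) The claim is a consumer claim, so one alternative holds. Satisfied.
  (b) The plaintiff resides in Wynport, which is not Tarmere, which satisfies one of the alternatives. Met.
  (c) The amount in controversy is $5,500, which meets the 4,500 dollars floor, which satisfies one of the alternatives. Satisfied.
  (d) No defendant is a corporation; the claim does not concern real property — every alternative fails. Nor does the 'unless' clause help: the operative events occurred in Bryholm, not Tarmere. Fails.
  (e) The contract was executed in Selholm, so one alternative holds. Satisfied.
  → No jurisdiction.
Courts with jurisdiction: the Selholm Regional Court, the Provincial Court of Wynport — 2 in total.

2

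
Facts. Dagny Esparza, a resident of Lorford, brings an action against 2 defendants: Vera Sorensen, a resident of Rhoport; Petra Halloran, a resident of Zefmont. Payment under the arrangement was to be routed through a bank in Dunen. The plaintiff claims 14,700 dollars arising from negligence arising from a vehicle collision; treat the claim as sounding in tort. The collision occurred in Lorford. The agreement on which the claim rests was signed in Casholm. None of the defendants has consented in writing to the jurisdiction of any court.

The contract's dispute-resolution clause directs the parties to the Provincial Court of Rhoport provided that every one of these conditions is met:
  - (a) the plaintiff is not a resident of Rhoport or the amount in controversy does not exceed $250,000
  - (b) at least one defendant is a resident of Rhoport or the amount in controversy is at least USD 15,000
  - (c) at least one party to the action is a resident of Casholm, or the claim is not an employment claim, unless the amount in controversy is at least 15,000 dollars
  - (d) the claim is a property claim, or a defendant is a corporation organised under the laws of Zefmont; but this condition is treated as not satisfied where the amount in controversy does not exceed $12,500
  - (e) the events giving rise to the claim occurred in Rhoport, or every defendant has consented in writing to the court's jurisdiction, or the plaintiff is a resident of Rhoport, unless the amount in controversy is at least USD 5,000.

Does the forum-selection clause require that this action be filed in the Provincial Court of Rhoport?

The Provincial Court of Rhoport:
  (a) The plaintiff resides in Lorford, which is not Rhoport — that alternative is enough. Met.
  (b) Vera Sorensen resides in Rhoport, so one alternative holds. Condition met.
  (c) The claim is a tort claim, not an employment claim, so this disjunct is met. Satisfied.
  (d) The claim is a tort claim, not a property claim; no defendant is a corporation — none of the alternatives is met. Not satisfied.
  (e) The operative events occurred in Lorford, not Rhoport; no such written consent has been filed; the plaintiff resides in Lorford, not Rhoport — none of the alternatives is met. The proviso rescues it, though: the amount in controversy is USD 14,700, which meets the 5,000 dollars floor. Met.
  → Forum clause is not triggered.

No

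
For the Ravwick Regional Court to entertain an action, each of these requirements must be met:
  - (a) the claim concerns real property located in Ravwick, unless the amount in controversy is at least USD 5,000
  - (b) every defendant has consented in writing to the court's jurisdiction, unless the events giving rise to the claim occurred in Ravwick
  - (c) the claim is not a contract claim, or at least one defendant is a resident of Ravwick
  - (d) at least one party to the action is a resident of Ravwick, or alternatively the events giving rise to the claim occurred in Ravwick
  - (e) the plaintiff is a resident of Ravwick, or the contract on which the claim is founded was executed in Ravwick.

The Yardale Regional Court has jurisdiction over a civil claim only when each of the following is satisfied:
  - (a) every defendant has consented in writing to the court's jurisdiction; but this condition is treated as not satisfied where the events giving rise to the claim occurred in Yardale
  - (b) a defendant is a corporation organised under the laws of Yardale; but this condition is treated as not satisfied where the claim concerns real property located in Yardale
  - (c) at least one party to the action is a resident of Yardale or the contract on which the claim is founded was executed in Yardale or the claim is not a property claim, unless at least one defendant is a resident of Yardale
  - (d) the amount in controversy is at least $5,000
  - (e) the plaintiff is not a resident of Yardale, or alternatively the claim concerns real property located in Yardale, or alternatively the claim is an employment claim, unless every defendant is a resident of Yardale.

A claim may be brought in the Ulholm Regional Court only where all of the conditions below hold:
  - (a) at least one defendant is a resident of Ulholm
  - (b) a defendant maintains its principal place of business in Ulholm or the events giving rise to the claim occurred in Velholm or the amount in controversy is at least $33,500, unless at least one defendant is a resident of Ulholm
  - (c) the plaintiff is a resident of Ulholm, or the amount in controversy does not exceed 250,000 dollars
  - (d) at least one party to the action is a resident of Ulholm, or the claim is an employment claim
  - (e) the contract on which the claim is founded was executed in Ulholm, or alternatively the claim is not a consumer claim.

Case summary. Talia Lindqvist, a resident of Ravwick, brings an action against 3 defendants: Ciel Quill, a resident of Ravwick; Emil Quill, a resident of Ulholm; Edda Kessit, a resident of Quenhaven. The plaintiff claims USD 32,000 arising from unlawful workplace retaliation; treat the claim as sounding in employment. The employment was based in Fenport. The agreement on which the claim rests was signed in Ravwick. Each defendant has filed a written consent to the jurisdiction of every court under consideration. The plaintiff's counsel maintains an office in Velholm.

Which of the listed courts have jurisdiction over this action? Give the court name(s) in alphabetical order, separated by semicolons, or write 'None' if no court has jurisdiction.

the Ravwick Regional Court; the Ulholm Regional Court

The Ravwick Regional Court:
  (a) The claim does not concern real property. The proviso rescues it, though: the amount in controversy is USD 32,000, which meets the $5,000 floor. Met.
  (b) Every defendant has filed written consent. Condition met.
  (c) The claim is an employment claim, not a contract claim, so one alternative holds. Condition met.
  (d) Talia Lindqvist resides in Ravwick, so this disjunct is met. Condition met.
  (e) The plaintiff resides in Ravwick, which satisfies one of the alternatives. Satisfied.
  → Jurisdiction lies.
The Yardale Regional Court:
  (a) Every defendant has filed written consent. The carve-out does not apply: the operative events occurred in Fenport, not Yardale. Met.
  (b) No defendant is a corporation. Condition not met.
  (c) The claim is an employment claim, not a property claim, so this disjunct is met. Met.
  (d) The amount in controversy is USD 32,000, which meets the $5,000 floor. Met.
  (e) The plaintiff resides in Ravwick, which is not Yardale, so this disjunct is met. Satisfied.
  → No jurisdiction.
The Ulholm Regional Court:
  (a) Emil Quill resides in Ulholm. Condition met.
  (b) No defendant is a corporation; the operative events occurred in Fenport, not Velholm; the amount in controversy is $32,000, below the USD 33,500 floor — every alternative fails. The proviso rescues it, though: Emil Quill resides in Ulholm. Met.
  (c) The amount in controversy is USD 32,000, within the USD 250,000 ceiling, so one alternative holds. Condition met.
  (d) Emil Quill resides in Ulholm, which satisfies one of the alternatives. Met.
  (e) The claim is an employment claim, not a consumer claim, so one alternative holds. Satisfied.
  → All conditions met; jurisdiction exists.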